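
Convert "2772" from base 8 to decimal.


Input: "2772" in base 8
Positional expansion:
  Digit '2' (value 2) x 8^3 = 1024
  Digit '7' (value 7) x 8^2 = 448
  Digit '7' (value 7) x 8^1 = 56
  Digit '2' (value 2) x 8^0 = 2
Sum = 1530

1530


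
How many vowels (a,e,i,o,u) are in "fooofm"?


Input: fooofm
Checking each character:
  'f' at position 0: consonant
  'o' at position 1: vowel (running total: 1)
  'o' at position 2: vowel (running total: 2)
  'o' at position 3: vowel (running total: 3)
  'f' at position 4: consonant
  'm' at position 5: consonant
Total vowels: 3

3


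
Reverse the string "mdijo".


Input: mdijo
Reading characters right to left:
  Position 4: 'o'
  Position 3: 'j'
  Position 2: 'i'
  Position 1: 'd'
  Position 0: 'm'
Reversed: ojidm

ojidm


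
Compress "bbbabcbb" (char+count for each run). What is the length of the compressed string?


Input: bbbabcbb
Runs:
  'b' x 3 => "b3"
  'a' x 1 => "a1"
  'b' x 1 => "b1"
  'c' x 1 => "c1"
  'b' x 2 => "b2"
Compressed: "b3a1b1c1b2"
Compressed length: 10

10


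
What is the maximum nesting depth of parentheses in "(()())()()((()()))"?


Input: "(()())()()((()()))"
Tracking depth:
  Position 0 '(': depth becomes 1
  Position 1 '(': depth becomes 2
  Position 2 ')': depth becomes 1
  Position 3 '(': depth becomes 2
  Position 4 ')': depth becomes 1
  Position 5 ')': depth becomes 0
  Position 6 '(': depth becomes 1
  Position 7 ')': depth becomes 0
  Position 8 '(': depth becomes 1
  Position 9 ')': depth becomes 0
  Position 10 '(': depth becomes 1
  Position 11 '(': depth becomes 2
  Position 12 '(': depth becomes 3
  Position 13 ')': depth becomes 2
  Position 14 '(': depth becomes 3
  Position 15 ')': depth becomes 2
  Position 16 ')': depth becomes 1
  Position 17 ')': depth becomes 0
Maximum depth reached: 3

3


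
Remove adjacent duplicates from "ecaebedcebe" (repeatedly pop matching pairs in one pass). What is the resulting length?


Input: ecaebedcebe
Stack-based adjacent duplicate removal:
  Read 'e': push. Stack: e
  Read 'c': push. Stack: ec
  Read 'a': push. Stack: eca
  Read 'e': push. Stack: ecae
  Read 'b': push. Stack: ecaeb
  Read 'e': push. Stack: ecaebe
  Read 'd': push. Stack: ecaebed
  Read 'c': push. Stack: ecaebedc
  Read 'e': push. Stack: ecaebedce
  Read 'b': push. Stack: ecaebedceb
  Read 'e': push. Stack: ecaebedcebe
Final stack: "ecaebedcebe" (length 11)

11


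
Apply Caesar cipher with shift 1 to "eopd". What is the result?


Caesar cipher: shift "eopd" by 1
  'e' (pos 4) + 1 = pos 5 = 'f'
  'o' (pos 14) + 1 = pos 15 = 'p'
  'p' (pos 15) + 1 = pos 16 = 'q'
  'd' (pos 3) + 1 = pos 4 = 'e'
Result: fpqe

fpqe


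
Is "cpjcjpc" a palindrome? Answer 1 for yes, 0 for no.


Input: cpjcjpc
Reversed: cpjcjpc
  Compare pos 0 ('c') with pos 6 ('c'): match
  Compare pos 1 ('p') with pos 5 ('p'): match
  Compare pos 2 ('j') with pos 4 ('j'): match
Result: palindrome

1


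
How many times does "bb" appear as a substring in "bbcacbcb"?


Searching for "bb" in "bbcacbcb"
Scanning each position:
  Position 0: "bb" => MATCH
  Position 1: "bc" => no
  Position 2: "ca" => no
  Position 3: "ac" => no
  Position 4: "cb" => no
  Position 5: "bc" => no
  Position 6: "cb" => no
Total occurrences: 1

1


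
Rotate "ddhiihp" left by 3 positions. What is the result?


Input: "ddhiihp", rotate left by 3
First 3 characters: "ddh"
Remaining characters: "iihp"
Concatenate remaining + first: "iihp" + "ddh" = "iihpddh"

iihpddh


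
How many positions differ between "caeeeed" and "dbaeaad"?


Comparing "caeeeed" and "dbaeaad" position by position:
  Position 0: 'c' vs 'd' => DIFFER
  Position 1: 'a' vs 'b' => DIFFER
  Position 2: 'e' vs 'a' => DIFFER
  Position 3: 'e' vs 'e' => same
  Position 4: 'e' vs 'a' => DIFFER
  Position 5: 'e' vs 'a' => DIFFER
  Position 6: 'd' vs 'd' => same
Positions that differ: 5

5


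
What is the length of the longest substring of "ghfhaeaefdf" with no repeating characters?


Input: "ghfhaeaefdf"
Sliding window (track last position of each char):
  Position 0 ('g'): window [0,0] length 1 -- new best
  Position 1 ('h'): window [0,1] length 2 -- new best
  Position 2 ('f'): window [0,2] length 3 -- new best
  Position 3 ('h'): repeat (last at 1), move window start to 2
  Position 3 ('h'): window [2,3] length 2
  Position 4 ('a'): window [2,4] length 3
  Position 5 ('e'): window [2,5] length 4 -- new best
  Position 6 ('a'): repeat (last at 4), move window start to 5
  Position 6 ('a'): window [5,6] length 2
  Position 7 ('e'): repeat (last at 5), move window start to 6
  Position 7 ('e'): window [6,7] length 2
  Position 8 ('f'): window [6,8] length 3
  Position 9 ('d'): window [6,9] length 4
  Position 10 ('f'): repeat (last at 8), move window start to 9
  Position 10 ('f'): window [9,10] length 2
Longest substring with no repeats: "fhae" with length 4

4


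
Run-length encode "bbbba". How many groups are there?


Input: bbbba
Scanning for consecutive runs:
  Group 1: 'b' x 4 (positions 0-3)
  Group 2: 'a' x 1 (positions 4-4)
Total groups: 2

2


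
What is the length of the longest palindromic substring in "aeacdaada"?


Input: "aeacdaada"
Checking substrings for palindromes:
  [4:8] "daad" (len 4) => palindrome
  [0:3] "aea" (len 3) => palindrome
  [6:9] "ada" (len 3) => palindrome
  [5:7] "aa" (len 2) => palindrome
Longest palindromic substring: "daad" with length 4

4


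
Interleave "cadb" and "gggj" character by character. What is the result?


Interleaving "cadb" and "gggj":
  Position 0: 'c' from first, 'g' from second => "cg"
  Position 1: 'a' from first, 'g' from second => "ag"
  Position 2: 'd' from first, 'g' from second => "dg"
  Position 3: 'b' from first, 'j' from second => "bj"
Result: cgagdgbj

cgagdgbj


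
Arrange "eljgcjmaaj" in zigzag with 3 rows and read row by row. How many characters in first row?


Zigzag "eljgcjmaaj" into 3 rows:
Placing characters:
  'e' => row 0
  'l' => row 1
  'j' => row 2
  'g' => row 1
  'c' => row 0
  'j' => row 1
  'm' => row 2
  'a' => row 1
  'a' => row 0
  'j' => row 1
Rows:
  Row 0: "eca"
  Row 1: "lgjaj"
  Row 2: "jm"
First row length: 3

3


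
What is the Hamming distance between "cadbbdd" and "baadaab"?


Comparing "cadbbdd" and "baadaab" position by position:
  Position 0: 'c' vs 'b' => differ
  Position 1: 'a' vs 'a' => same
  Position 2: 'd' vs 'a' => differ
  Position 3: 'b' vs 'd' => differ
  Position 4: 'b' vs 'a' => differ
  Position 5: 'd' vs 'a' => differ
  Position 6: 'd' vs 'b' => differ
Total differences (Hamming distance): 6

6


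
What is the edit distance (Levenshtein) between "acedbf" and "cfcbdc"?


Computing edit distance: "acedbf" -> "cfcbdc"
DP table:
           c    f    c    b    d    c
      0    1    2    3    4    5    6
  a   1    1    2    3    4    5    6
  c   2    1    2    2    3    4    5
  e   3    2    2    3    3    4    5
  d   4    3    3    3    4    3    4
  b   5    4    4    4    3    4    4
  f   6    5    4    5    4    4    5
Edit distance = dp[6][6] = 5

5


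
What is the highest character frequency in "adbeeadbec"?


Input: adbeeadbec
Character counts:
  'a': 2
  'b': 2
  'c': 1
  'd': 2
  'e': 3
Maximum frequency: 3

3


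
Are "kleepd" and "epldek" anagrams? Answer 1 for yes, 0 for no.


Strings: "kleepd", "epldek"
Sorted first:  deeklp
Sorted second: deeklp
Sorted forms match => anagrams

1


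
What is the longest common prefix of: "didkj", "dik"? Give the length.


Words: didkj, dik
  Position 0: all 'd' => match
  Position 1: all 'i' => match
  Position 2: ('d', 'k') => mismatch, stop
LCP = "di" (length 2)

2


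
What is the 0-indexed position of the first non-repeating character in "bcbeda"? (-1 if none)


Input: bcbeda
Character frequencies:
  'a': 1
  'b': 2
  'c': 1
  'd': 1
  'e': 1
Scanning left to right for freq == 1:
  Position 0 ('b'): freq=2, skip
  Position 1 ('c'): unique! => answer = 1

1


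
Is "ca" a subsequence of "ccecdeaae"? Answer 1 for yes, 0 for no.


Check if "ca" is a subsequence of "ccecdeaae"
Greedy scan:
  Position 0 ('c'): matches sub[0] = 'c'
  Position 1 ('c'): no match needed
  Position 2 ('e'): no match needed
  Position 3 ('c'): no match needed
  Position 4 ('d'): no match needed
  Position 5 ('e'): no match needed
  Position 6 ('a'): matches sub[1] = 'a'
  Position 7 ('a'): no match needed
  Position 8 ('e'): no match needed
All 2 characters matched => is a subsequence

1


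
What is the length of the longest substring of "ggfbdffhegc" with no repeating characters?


Input: "ggfbdffhegc"
Sliding window (track last position of each char):
  Position 0 ('g'): window [0,0] length 1 -- new best
  Position 1 ('g'): repeat (last at 0), move window start to 1
  Position 1 ('g'): window [1,1] length 1
  Position 2 ('f'): window [1,2] length 2 -- new best
  Position 3 ('b'): window [1,3] length 3 -- new best
  Position 4 ('d'): window [1,4] length 4 -- new best
  Position 5 ('f'): repeat (last at 2), move window start to 3
  Position 5 ('f'): window [3,5] length 3
  Position 6 ('f'): repeat (last at 5), move window start to 6
  Position 6 ('f'): window [6,6] length 1
  Position 7 ('h'): window [6,7] length 2
  Position 8 ('e'): window [6,8] length 3
  Position 9 ('g'): window [6,9] length 4
  Position 10 ('c'): window [6,10] length 5 -- new best
Longest substring with no repeats: "fhegc" with length 5

5


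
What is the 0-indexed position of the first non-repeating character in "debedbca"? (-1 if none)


Input: debedbca
Character frequencies:
  'a': 1
  'b': 2
  'c': 1
  'd': 2
  'e': 2
Scanning left to right for freq == 1:
  Position 0 ('d'): freq=2, skip
  Position 1 ('e'): freq=2, skip
  Position 2 ('b'): freq=2, skip
  Position 3 ('e'): freq=2, skip
  Position 4 ('d'): freq=2, skip
  Position 5 ('b'): freq=2, skip
  Position 6 ('c'): unique! => answer = 6

6


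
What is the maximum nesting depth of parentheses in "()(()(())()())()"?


Input: "()(()(())()())()"
Tracking depth:
  Position 0 '(': depth becomes 1
  Position 1 ')': depth becomes 0
  Position 2 '(': depth becomes 1
  Position 3 '(': depth becomes 2
  Position 4 ')': depth becomes 1
  Position 5 '(': depth becomes 2
  Position 6 '(': depth becomes 3
  Position 7 ')': depth becomes 2
  Position 8 ')': depth becomes 1
  Position 9 '(': depth becomes 2
  Position 10 ')': depth becomes 1
  Position 11 '(': depth becomes 2
  Position 12 ')': depth becomes 1
  Position 13 ')': depth becomes 0
  Position 14 '(': depth becomes 1
  Position 15 ')': depth becomes 0
Maximum depth reached: 3

3


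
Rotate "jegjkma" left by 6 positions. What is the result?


Input: "jegjkma", rotate left by 6
First 6 characters: "jegjkm"
Remaining characters: "a"
Concatenate remaining + first: "a" + "jegjkm" = "ajegjkm"

ajegjkm


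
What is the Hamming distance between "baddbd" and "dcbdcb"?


Comparing "baddbd" and "dcbdcb" position by position:
  Position 0: 'b' vs 'd' => differ
  Position 1: 'a' vs 'c' => differ
  Position 2: 'd' vs 'b' => differ
  Position 3: 'd' vs 'd' => same
  Position 4: 'b' vs 'c' => differ
  Position 5: 'd' vs 'b' => differ
Total differences (Hamming distance): 5

5


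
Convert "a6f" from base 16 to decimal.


Input: "a6f" in base 16
Positional expansion:
  Digit 'a' (value 10) x 16^2 = 2560
  Digit '6' (value 6) x 16^1 = 96
  Digit 'f' (value 15) x 16^0 = 15
Sum = 2671

2671


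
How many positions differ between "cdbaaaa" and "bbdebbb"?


Comparing "cdbaaaa" and "bbdebbb" position by position:
  Position 0: 'c' vs 'b' => DIFFER
  Position 1: 'd' vs 'b' => DIFFER
  Position 2: 'b' vs 'd' => DIFFER
  Position 3: 'a' vs 'e' => DIFFER
  Position 4: 'a' vs 'b' => DIFFER
  Position 5: 'a' vs 'b' => DIFFER
  Position 6: 'a' vs 'b' => DIFFER
Positions that differ: 7

7


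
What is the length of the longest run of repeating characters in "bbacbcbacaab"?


Input: "bbacbcbacaab"
Scanning for longest run:
  Position 1 ('b'): continues run of 'b', length=2
  Position 2 ('a'): new char, reset run to 1
  Position 3 ('c'): new char, reset run to 1
  Position 4 ('b'): new char, reset run to 1
  Position 5 ('c'): new char, reset run to 1
  Position 6 ('b'): new char, reset run to 1
  Position 7 ('a'): new char, reset run to 1
  Position 8 ('c'): new char, reset run to 1
  Position 9 ('a'): new char, reset run to 1
  Position 10 ('a'): continues run of 'a', length=2
  Position 11 ('b'): new char, reset run to 1
Longest run: 'b' with length 2

2


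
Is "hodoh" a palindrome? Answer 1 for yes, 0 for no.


Input: hodoh
Reversed: hodoh
  Compare pos 0 ('h') with pos 4 ('h'): match
  Compare pos 1 ('o') with pos 3 ('o'): match
Result: palindrome

1


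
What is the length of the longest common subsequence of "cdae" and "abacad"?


LCS of "cdae" and "abacad"
DP table:
           a    b    a    c    a    d
      0    0    0    0    0    0    0
  c   0    0    0    0    1    1    1
  d   0    0    0    0    1    1    2
  a   0    1    1    1    1    2    2
  e   0    1    1    1    1    2    2
LCS length = dp[4][6] = 2

2


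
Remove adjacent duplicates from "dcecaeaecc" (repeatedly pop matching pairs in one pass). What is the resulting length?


Input: dcecaeaecc
Stack-based adjacent duplicate removal:
  Read 'd': push. Stack: d
  Read 'c': push. Stack: dc
  Read 'e': push. Stack: dce
  Read 'c': push. Stack: dcec
  Read 'a': push. Stack: dceca
  Read 'e': push. Stack: dcecae
  Read 'a': push. Stack: dcecaea
  Read 'e': push. Stack: dcecaeae
  Read 'c': push. Stack: dcecaeaec
  Read 'c': matches stack top 'c' => pop. Stack: dcecaeae
Final stack: "dcecaeae" (length 8)

8


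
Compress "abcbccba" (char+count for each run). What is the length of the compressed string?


Input: abcbccba
Runs:
  'a' x 1 => "a1"
  'b' x 1 => "b1"
  'c' x 1 => "c1"
  'b' x 1 => "b1"
  'c' x 2 => "c2"
  'b' x 1 => "b1"
  'a' x 1 => "a1"
Compressed: "a1b1c1b1c2b1a1"
Compressed length: 14

14


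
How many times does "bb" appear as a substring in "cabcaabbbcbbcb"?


Searching for "bb" in "cabcaabbbcbbcb"
Scanning each position:
  Position 0: "ca" => no
  Position 1: "ab" => no
  Position 2: "bc" => no
  Position 3: "ca" => no
  Position 4: "aa" => no
  Position 5: "ab" => no
  Position 6: "bb" => MATCH
  Position 7: "bb" => MATCH
  Position 8: "bc" => no
  Position 9: "cb" => no
  Position 10: "bb" => MATCH
  Position 11: "bc" => no
  Position 12: "cb" => no
Total occurrences: 3

3


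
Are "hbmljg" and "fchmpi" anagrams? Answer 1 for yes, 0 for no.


Strings: "hbmljg", "fchmpi"
Sorted first:  bghjlm
Sorted second: cfhimp
Differ at position 0: 'b' vs 'c' => not anagrams

0


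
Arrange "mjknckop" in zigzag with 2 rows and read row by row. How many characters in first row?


Zigzag "mjknckop" into 2 rows:
Placing characters:
  'm' => row 0
  'j' => row 1
  'k' => row 0
  'n' => row 1
  'c' => row 0
  'k' => row 1
  'o' => row 0
  'p' => row 1
Rows:
  Row 0: "mkco"
  Row 1: "jnkp"
First row length: 4

4


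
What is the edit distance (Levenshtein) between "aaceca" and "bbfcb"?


Computing edit distance: "aaceca" -> "bbfcb"
DP table:
           b    b    f    c    b
      0    1    2    3    4    5
  a   1    1    2    3    4    5
  a   2    2    2    3    4    5
  c   3    3    3    3    3    4
  e   4    4    4    4    4    4
  c   5    5    5    5    4    5
  a   6    6    6    6    5    5
Edit distance = dp[6][5] = 5

5


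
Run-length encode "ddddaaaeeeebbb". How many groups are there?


Input: ddddaaaeeeebbb
Scanning for consecutive runs:
  Group 1: 'd' x 4 (positions 0-3)
  Group 2: 'a' x 3 (positions 4-6)
  Group 3: 'e' x 4 (positions 7-10)
  Group 4: 'b' x 3 (positions 11-13)
Total groups: 4

4


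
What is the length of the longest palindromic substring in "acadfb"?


Input: "acadfb"
Checking substrings for palindromes:
  [0:3] "aca" (len 3) => palindrome
Longest palindromic substring: "aca" with length 3

3


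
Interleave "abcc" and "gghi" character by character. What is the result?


Interleaving "abcc" and "gghi":
  Position 0: 'a' from first, 'g' from second => "ag"
  Position 1: 'b' from first, 'g' from second => "bg"
  Position 2: 'c' from first, 'h' from second => "ch"
  Position 3: 'c' from first, 'i' from second => "ci"
Result: agbgchci

agbgchci


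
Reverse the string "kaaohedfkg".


Input: kaaohedfkg
Reading characters right to left:
  Position 9: 'g'
  Position 8: 'k'
  Position 7: 'f'
  Position 6: 'd'
  Position 5: 'e'
  Position 4: 'h'
  Position 3: 'o'
  Position 2: 'a'
  Position 1: 'a'
  Position 0: 'k'
Reversed: gkfdehoaak

gkfdehoaak


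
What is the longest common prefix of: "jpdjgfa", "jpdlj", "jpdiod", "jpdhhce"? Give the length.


Words: jpdjgfa, jpdlj, jpdiod, jpdhhce
  Position 0: all 'j' => match
  Position 1: all 'p' => match
  Position 2: all 'd' => match
  Position 3: ('j', 'l', 'i', 'h') => mismatch, stop
LCP = "jpd" (length 3)

3


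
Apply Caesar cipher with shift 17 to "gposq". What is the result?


Caesar cipher: shift "gposq" by 17
  'g' (pos 6) + 17 = pos 23 = 'x'
  'p' (pos 15) + 17 = pos 6 = 'g'
  'o' (pos 14) + 17 = pos 5 = 'f'
  's' (pos 18) + 17 = pos 9 = 'j'
  'q' (pos 16) + 17 = pos 7 = 'h'
Result: xgfjh

xgfjh


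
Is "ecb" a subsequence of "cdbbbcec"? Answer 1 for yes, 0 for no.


Check if "ecb" is a subsequence of "cdbbbcec"
Greedy scan:
  Position 0 ('c'): no match needed
  Position 1 ('d'): no match needed
  Position 2 ('b'): no match needed
  Position 3 ('b'): no match needed
  Position 4 ('b'): no match needed
  Position 5 ('c'): no match needed
  Position 6 ('e'): matches sub[0] = 'e'
  Position 7 ('c'): matches sub[1] = 'c'
Only matched 2/3 characters => not a subsequence

0


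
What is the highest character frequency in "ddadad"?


Input: ddadad
Character counts:
  'a': 2
  'd': 4
Maximum frequency: 4

4


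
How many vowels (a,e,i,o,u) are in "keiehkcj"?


Input: keiehkcj
Checking each character:
  'k' at position 0: consonant
  'e' at position 1: vowel (running total: 1)
  'i' at position 2: vowel (running total: 2)
  'e' at position 3: vowel (running total: 3)
  'h' at position 4: consonant
  'k' at position 5: consonant
  'c' at position 6: consonant
  'j' at position 7: consonant
Total vowels: 3

3


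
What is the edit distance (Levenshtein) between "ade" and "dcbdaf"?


Computing edit distance: "ade" -> "dcbdaf"
DP table:
           d    c    b    d    a    f
      0    1    2    3    4    5    6
  a   1    1    2    3    4    4    5
  d   2    1    2    3    3    4    5
  e   3    2    2    3    4    4    5
Edit distance = dp[3][6] = 5

5


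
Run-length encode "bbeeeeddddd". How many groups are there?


Input: bbeeeeddddd
Scanning for consecutive runs:
  Group 1: 'b' x 2 (positions 0-1)
  Group 2: 'e' x 4 (positions 2-5)
  Group 3: 'd' x 5 (positions 6-10)
Total groups: 3

3


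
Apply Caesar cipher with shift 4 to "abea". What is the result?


Caesar cipher: shift "abea" by 4
  'a' (pos 0) + 4 = pos 4 = 'e'
  'b' (pos 1) + 4 = pos 5 = 'f'
  'e' (pos 4) + 4 = pos 8 = 'i'
  'a' (pos 0) + 4 = pos 4 = 'e'
Result: efie

efie


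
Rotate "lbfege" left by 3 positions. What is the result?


Input: "lbfege", rotate left by 3
First 3 characters: "lbf"
Remaining characters: "ege"
Concatenate remaining + first: "ege" + "lbf" = "egelbf"

egelbf


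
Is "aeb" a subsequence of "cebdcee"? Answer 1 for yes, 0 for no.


Check if "aeb" is a subsequence of "cebdcee"
Greedy scan:
  Position 0 ('c'): no match needed
  Position 1 ('e'): no match needed
  Position 2 ('b'): no match needed
  Position 3 ('d'): no match needed
  Position 4 ('c'): no match needed
  Position 5 ('e'): no match needed
  Position 6 ('e'): no match needed
Only matched 0/3 characters => not a subsequence

0


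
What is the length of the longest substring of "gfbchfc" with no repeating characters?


Input: "gfbchfc"
Sliding window (track last position of each char):
  Position 0 ('g'): window [0,0] length 1 -- new best
  Position 1 ('f'): window [0,1] length 2 -- new best
  Position 2 ('b'): window [0,2] length 3 -- new best
  Position 3 ('c'): window [0,3] length 4 -- new best
  Position 4 ('h'): window [0,4] length 5 -- new best
  Position 5 ('f'): repeat (last at 1), move window start to 2
  Position 5 ('f'): window [2,5] length 4
  Position 6 ('c'): repeat (last at 3), move window start to 4
  Position 6 ('c'): window [4,6] length 3
Longest substring with no repeats: "gfbch" with length 5

5


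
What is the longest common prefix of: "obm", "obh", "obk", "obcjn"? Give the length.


Words: obm, obh, obk, obcjn
  Position 0: all 'o' => match
  Position 1: all 'b' => match
  Position 2: ('m', 'h', 'k', 'c') => mismatch, stop
LCP = "ob" (length 2)

2


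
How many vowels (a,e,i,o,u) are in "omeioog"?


Input: omeioog
Checking each character:
  'o' at position 0: vowel (running total: 1)
  'm' at position 1: consonant
  'e' at position 2: vowel (running total: 2)
  'i' at position 3: vowel (running total: 3)
  'o' at position 4: vowel (running total: 4)
  'o' at position 5: vowel (running total: 5)
  'g' at position 6: consonant
Total vowels: 5

5


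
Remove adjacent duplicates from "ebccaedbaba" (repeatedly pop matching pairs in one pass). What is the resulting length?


Input: ebccaedbaba
Stack-based adjacent duplicate removal:
  Read 'e': push. Stack: e
  Read 'b': push. Stack: eb
  Read 'c': push. Stack: ebc
  Read 'c': matches stack top 'c' => pop. Stack: eb
  Read 'a': push. Stack: eba
  Read 'e': push. Stack: ebae
  Read 'd': push. Stack: ebaed
  Read 'b': push. Stack: ebaedb
  Read 'a': push. Stack: ebaedba
  Read 'b': push. Stack: ebaedbab
  Read 'a': push. Stack: ebaedbaba
Final stack: "ebaedbaba" (length 9)

9


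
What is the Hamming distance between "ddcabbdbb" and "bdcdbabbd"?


Comparing "ddcabbdbb" and "bdcdbabbd" position by position:
  Position 0: 'd' vs 'b' => differ
  Position 1: 'd' vs 'd' => same
  Position 2: 'c' vs 'c' => same
  Position 3: 'a' vs 'd' => differ
  Position 4: 'b' vs 'b' => same
  Position 5: 'b' vs 'a' => differ
  Position 6: 'd' vs 'b' => differ
  Position 7: 'b' vs 'b' => same
  Position 8: 'b' vs 'd' => differ
Total differences (Hamming distance): 5

5


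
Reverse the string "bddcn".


Input: bddcn
Reading characters right to left:
  Position 4: 'n'
  Position 3: 'c'
  Position 2: 'd'
  Position 1: 'd'
  Position 0: 'b'
Reversed: ncddb

ncddb


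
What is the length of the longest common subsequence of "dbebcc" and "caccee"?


LCS of "dbebcc" and "caccee"
DP table:
           c    a    c    c    e    e
      0    0    0    0    0    0    0
  d   0    0    0    0    0    0    0
  b   0    0    0    0    0    0    0
  e   0    0    0    0    0    1    1
  b   0    0    0    0    0    1    1
  c   0    1    1    1    1    1    1
  c   0    1    1    2    2    2    2
LCS length = dp[6][6] = 2

2


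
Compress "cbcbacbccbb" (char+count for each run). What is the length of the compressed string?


Input: cbcbacbccbb
Runs:
  'c' x 1 => "c1"
  'b' x 1 => "b1"
  'c' x 1 => "c1"
  'b' x 1 => "b1"
  'a' x 1 => "a1"
  'c' x 1 => "c1"
  'b' x 1 => "b1"
  'c' x 2 => "c2"
  'b' x 2 => "b2"
Compressed: "c1b1c1b1a1c1b1c2b2"
Compressed length: 18

18


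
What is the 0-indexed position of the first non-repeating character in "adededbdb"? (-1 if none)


Input: adededbdb
Character frequencies:
  'a': 1
  'b': 2
  'd': 4
  'e': 2
Scanning left to right for freq == 1:
  Position 0 ('a'): unique! => answer = 0

0


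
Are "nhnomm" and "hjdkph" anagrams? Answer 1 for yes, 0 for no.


Strings: "nhnomm", "hjdkph"
Sorted first:  hmmnno
Sorted second: dhhjkp
Differ at position 0: 'h' vs 'd' => not anagrams

0


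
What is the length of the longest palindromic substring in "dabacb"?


Input: "dabacb"
Checking substrings for palindromes:
  [1:4] "aba" (len 3) => palindrome
Longest palindromic substring: "aba" with length 3

3


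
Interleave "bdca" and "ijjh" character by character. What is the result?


Interleaving "bdca" and "ijjh":
  Position 0: 'b' from first, 'i' from second => "bi"
  Position 1: 'd' from first, 'j' from second => "dj"
  Position 2: 'c' from first, 'j' from second => "cj"
  Position 3: 'a' from first, 'h' from second => "ah"
Result: bidjcjah

bidjcjah


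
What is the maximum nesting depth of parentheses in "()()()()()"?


Input: "()()()()()"
Tracking depth:
  Position 0 '(': depth becomes 1
  Position 1 ')': depth becomes 0
  Position 2 '(': depth becomes 1
  Position 3 ')': depth becomes 0
  Position 4 '(': depth becomes 1
  Position 5 ')': depth becomes 0
  Position 6 '(': depth becomes 1
  Position 7 ')': depth becomes 0
  Position 8 '(': depth becomes 1
  Position 9 ')': depth becomes 0
Maximum depth reached: 1

1


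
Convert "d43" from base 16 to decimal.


Input: "d43" in base 16
Positional expansion:
  Digit 'd' (value 13) x 16^2 = 3328
  Digit '4' (value 4) x 16^1 = 64
  Digit '3' (value 3) x 16^0 = 3
Sum = 3395

3395


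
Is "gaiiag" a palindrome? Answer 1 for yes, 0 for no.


Input: gaiiag
Reversed: gaiiag
  Compare pos 0 ('g') with pos 5 ('g'): match
  Compare pos 1 ('a') with pos 4 ('a'): match
  Compare pos 2 ('i') with pos 3 ('i'): match
Result: palindrome

1


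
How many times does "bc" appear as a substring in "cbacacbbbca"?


Searching for "bc" in "cbacacbbbca"
Scanning each position:
  Position 0: "cb" => no
  Position 1: "ba" => no
  Position 2: "ac" => no
  Position 3: "ca" => no
  Position 4: "ac" => no
  Position 5: "cb" => no
  Position 6: "bb" => no
  Position 7: "bb" => no
  Position 8: "bc" => MATCH
  Position 9: "ca" => no
Total occurrences: 1

1


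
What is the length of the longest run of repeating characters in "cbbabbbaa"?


Input: "cbbabbbaa"
Scanning for longest run:
  Position 1 ('b'): new char, reset run to 1
  Position 2 ('b'): continues run of 'b', length=2
  Position 3 ('a'): new char, reset run to 1
  Position 4 ('b'): new char, reset run to 1
  Position 5 ('b'): continues run of 'b', length=2
  Position 6 ('b'): continues run of 'b', length=3
  Position 7 ('a'): new char, reset run to 1
  Position 8 ('a'): continues run of 'a', length=2
Longest run: 'b' with length 3

3


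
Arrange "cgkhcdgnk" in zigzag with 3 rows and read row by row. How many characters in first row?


Zigzag "cgkhcdgnk" into 3 rows:
Placing characters:
  'c' => row 0
  'g' => row 1
  'k' => row 2
  'h' => row 1
  'c' => row 0
  'd' => row 1
  'g' => row 2
  'n' => row 1
  'k' => row 0
Rows:
  Row 0: "cck"
  Row 1: "ghdn"
  Row 2: "kg"
First row length: 3

3


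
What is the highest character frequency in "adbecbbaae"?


Input: adbecbbaae
Character counts:
  'a': 3
  'b': 3
  'c': 1
  'd': 1
  'e': 2
Maximum frequency: 3

3


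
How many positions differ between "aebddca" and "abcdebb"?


Comparing "aebddca" and "abcdebb" position by position:
  Position 0: 'a' vs 'a' => same
  Position 1: 'e' vs 'b' => DIFFER
  Position 2: 'b' vs 'c' => DIFFER
  Position 3: 'd' vs 'd' => same
  Position 4: 'd' vs 'e' => DIFFER
  Position 5: 'c' vs 'b' => DIFFER
  Position 6: 'a' vs 'b' => DIFFER
Positions that differ: 5

5


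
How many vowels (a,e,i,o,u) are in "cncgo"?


Input: cncgo
Checking each character:
  'c' at position 0: consonant
  'n' at position 1: consonant
  'c' at position 2: consonant
  'g' at position 3: consonant
  'o' at position 4: vowel (running total: 1)
Total vowels: 1

1


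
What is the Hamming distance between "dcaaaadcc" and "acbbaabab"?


Comparing "dcaaaadcc" and "acbbaabab" position by position:
  Position 0: 'd' vs 'a' => differ
  Position 1: 'c' vs 'c' => same
  Position 2: 'a' vs 'b' => differ
  Position 3: 'a' vs 'b' => differ
  Position 4: 'a' vs 'a' => same
  Position 5: 'a' vs 'a' => same
  Position 6: 'd' vs 'b' => differ
  Position 7: 'c' vs 'a' => differ
  Position 8: 'c' vs 'b' => differ
Total differences (Hamming distance): 6

6


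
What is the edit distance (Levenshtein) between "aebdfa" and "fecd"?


Computing edit distance: "aebdfa" -> "fecd"
DP table:
           f    e    c    d
      0    1    2    3    4
  a   1    1    2    3    4
  e   2    2    1    2    3
  b   3    3    2    2    3
  d   4    4    3    3    2
  f   5    4    4    4    3
  a   6    5    5    5    4
Edit distance = dp[6][4] = 4

4


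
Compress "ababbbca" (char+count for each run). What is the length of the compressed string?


Input: ababbbca
Runs:
  'a' x 1 => "a1"
  'b' x 1 => "b1"
  'a' x 1 => "a1"
  'b' x 3 => "b3"
  'c' x 1 => "c1"
  'a' x 1 => "a1"
Compressed: "a1b1a1b3c1a1"
Compressed length: 12

12


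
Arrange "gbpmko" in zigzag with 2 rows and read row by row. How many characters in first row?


Zigzag "gbpmko" into 2 rows:
Placing characters:
  'g' => row 0
  'b' => row 1
  'p' => row 0
  'm' => row 1
  'k' => row 0
  'o' => row 1
Rows:
  Row 0: "gpk"
  Row 1: "bmo"
First row length: 3

3


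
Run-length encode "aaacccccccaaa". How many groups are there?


Input: aaacccccccaaa
Scanning for consecutive runs:
  Group 1: 'a' x 3 (positions 0-2)
  Group 2: 'c' x 7 (positions 3-9)
  Group 3: 'a' x 3 (positions 10-12)
Total groups: 3

3


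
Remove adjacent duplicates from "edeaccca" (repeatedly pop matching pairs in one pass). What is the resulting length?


Input: edeaccca
Stack-based adjacent duplicate removal:
  Read 'e': push. Stack: e
  Read 'd': push. Stack: ed
  Read 'e': push. Stack: ede
  Read 'a': push. Stack: edea
  Read 'c': push. Stack: edeac
  Read 'c': matches stack top 'c' => pop. Stack: edea
  Read 'c': push. Stack: edeac
  Read 'a': push. Stack: edeaca
Final stack: "edeaca" (length 6)

6


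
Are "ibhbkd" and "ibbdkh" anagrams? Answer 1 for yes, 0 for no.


Strings: "ibhbkd", "ibbdkh"
Sorted first:  bbdhik
Sorted second: bbdhik
Sorted forms match => anagrams

1


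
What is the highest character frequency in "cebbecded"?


Input: cebbecded
Character counts:
  'b': 2
  'c': 2
  'd': 2
  'e': 3
Maximum frequency: 3

3


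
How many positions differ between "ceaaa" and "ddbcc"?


Comparing "ceaaa" and "ddbcc" position by position:
  Position 0: 'c' vs 'd' => DIFFER
  Position 1: 'e' vs 'd' => DIFFER
  Position 2: 'a' vs 'b' => DIFFER
  Position 3: 'a' vs 'c' => DIFFER
  Position 4: 'a' vs 'c' => DIFFER
Positions that differ: 5

5


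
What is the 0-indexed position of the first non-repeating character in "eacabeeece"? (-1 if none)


Input: eacabeeece
Character frequencies:
  'a': 2
  'b': 1
  'c': 2
  'e': 5
Scanning left to right for freq == 1:
  Position 0 ('e'): freq=5, skip
  Position 1 ('a'): freq=2, skip
  Position 2 ('c'): freq=2, skip
  Position 3 ('a'): freq=2, skip
  Position 4 ('b'): unique! => answer = 4

4


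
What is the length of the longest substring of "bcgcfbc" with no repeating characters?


Input: "bcgcfbc"
Sliding window (track last position of each char):
  Position 0 ('b'): window [0,0] length 1 -- new best
  Position 1 ('c'): window [0,1] length 2 -- new best
  Position 2 ('g'): window [0,2] length 3 -- new best
  Position 3 ('c'): repeat (last at 1), move window start to 2
  Position 3 ('c'): window [2,3] length 2
  Position 4 ('f'): window [2,4] length 3
  Position 5 ('b'): window [2,5] length 4 -- new best
  Position 6 ('c'): repeat (last at 3), move window start to 4
  Position 6 ('c'): window [4,6] length 3
Longest substring with no repeats: "gcfb" with length 4

4


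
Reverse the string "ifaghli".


Input: ifaghli
Reading characters right to left:
  Position 6: 'i'
  Position 5: 'l'
  Position 4: 'h'
  Position 3: 'g'
  Position 2: 'a'
  Position 1: 'f'
  Position 0: 'i'
Reversed: ilhgafi

ilhgafi


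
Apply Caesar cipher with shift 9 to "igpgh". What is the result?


Caesar cipher: shift "igpgh" by 9
  'i' (pos 8) + 9 = pos 17 = 'r'
  'g' (pos 6) + 9 = pos 15 = 'p'
  'p' (pos 15) + 9 = pos 24 = 'y'
  'g' (pos 6) + 9 = pos 15 = 'p'
  'h' (pos 7) + 9 = pos 16 = 'q'
Result: rpypq

rpypq


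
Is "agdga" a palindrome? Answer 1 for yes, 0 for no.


Input: agdga
Reversed: agdga
  Compare pos 0 ('a') with pos 4 ('a'): match
  Compare pos 1 ('g') with pos 3 ('g'): match
Result: palindrome

1


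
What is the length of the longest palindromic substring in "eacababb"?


Input: "eacababb"
Checking substrings for palindromes:
  [1:4] "aca" (len 3) => palindrome
  [3:6] "aba" (len 3) => palindrome
  [4:7] "bab" (len 3) => palindrome
  [6:8] "bb" (len 2) => palindrome
Longest palindromic substring: "aca" with length 3

3


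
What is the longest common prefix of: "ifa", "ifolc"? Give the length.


Words: ifa, ifolc
  Position 0: all 'i' => match
  Position 1: all 'f' => match
  Position 2: ('a', 'o') => mismatch, stop
LCP = "if" (length 2)

2


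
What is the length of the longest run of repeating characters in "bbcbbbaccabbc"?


Input: "bbcbbbaccabbc"
Scanning for longest run:
  Position 1 ('b'): continues run of 'b', length=2
  Position 2 ('c'): new char, reset run to 1
  Position 3 ('b'): new char, reset run to 1
  Position 4 ('b'): continues run of 'b', length=2
  Position 5 ('b'): continues run of 'b', length=3
  Position 6 ('a'): new char, reset run to 1
  Position 7 ('c'): new char, reset run to 1
  Position 8 ('c'): continues run of 'c', length=2
  Position 9 ('a'): new char, reset run to 1
  Position 10 ('b'): new char, reset run to 1
  Position 11 ('b'): continues run of 'b', length=2
  Position 12 ('c'): new char, reset run to 1
Longest run: 'b' with length 3

3


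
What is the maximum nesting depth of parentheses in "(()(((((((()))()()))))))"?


Input: "(()(((((((()))()()))))))"
Tracking depth:
  Position 0 '(': depth becomes 1
  Position 1 '(': depth becomes 2
  Position 2 ')': depth becomes 1
  Position 3 '(': depth becomes 2
  Position 4 '(': depth becomes 3
  Position 5 '(': depth becomes 4
  Position 6 '(': depth becomes 5
  Position 7 '(': depth becomes 6
  Position 8 '(': depth becomes 7
  Position 9 '(': depth becomes 8
  Position 10 '(': depth becomes 9
  Position 11 ')': depth becomes 8
  Position 12 ')': depth becomes 7
  Position 13 ')': depth becomes 6
  Position 14 '(': depth becomes 7
  Position 15 ')': depth becomes 6
  Position 16 '(': depth becomes 7
  Position 17 ')': depth becomes 6
  Position 18 ')': depth becomes 5
  Position 19 ')': depth becomes 4
  Position 20 ')': depth becomes 3
  Position 21 ')': depth becomes 2
  Position 22 ')': depth becomes 1
  Position 23 ')': depth becomes 0
Maximum depth reached: 9

9


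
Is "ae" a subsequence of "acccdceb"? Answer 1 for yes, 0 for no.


Check if "ae" is a subsequence of "acccdceb"
Greedy scan:
  Position 0 ('a'): matches sub[0] = 'a'
  Position 1 ('c'): no match needed
  Position 2 ('c'): no match needed
  Position 3 ('c'): no match needed
  Position 4 ('d'): no match needed
  Position 5 ('c'): no match needed
  Position 6 ('e'): matches sub[1] = 'e'
  Position 7 ('b'): no match needed
All 2 characters matched => is a subsequence

1


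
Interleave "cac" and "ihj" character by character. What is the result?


Interleaving "cac" and "ihj":
  Position 0: 'c' from first, 'i' from second => "ci"
  Position 1: 'a' from first, 'h' from second => "ah"
  Position 2: 'c' from first, 'j' from second => "cj"
Result: ciahcj

ciahcj


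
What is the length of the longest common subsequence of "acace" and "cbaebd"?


LCS of "acace" and "cbaebd"
DP table:
           c    b    a    e    b    d
      0    0    0    0    0    0    0
  a   0    0    0    1    1    1    1
  c   0    1    1    1    1    1    1
  a   0    1    1    2    2    2    2
  c   0    1    1    2    2    2    2
  e   0    1    1    2    3    3    3
LCS length = dp[5][6] = 3

3


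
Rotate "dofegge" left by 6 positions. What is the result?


Input: "dofegge", rotate left by 6
First 6 characters: "dofegg"
Remaining characters: "e"
Concatenate remaining + first: "e" + "dofegg" = "edofegg"

edofegg


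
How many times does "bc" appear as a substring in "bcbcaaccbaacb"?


Searching for "bc" in "bcbcaaccbaacb"
Scanning each position:
  Position 0: "bc" => MATCH
  Position 1: "cb" => no
  Position 2: "bc" => MATCH
  Position 3: "ca" => no
  Position 4: "aa" => no
  Position 5: "ac" => no
  Position 6: "cc" => no
  Position 7: "cb" => no
  Position 8: "ba" => no
  Position 9: "aa" => no
  Position 10: "ac" => no
  Position 11: "cb" => no
Total occurrences: 2

2


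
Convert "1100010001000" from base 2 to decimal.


Input: "1100010001000" in base 2
Positional expansion:
  Digit '1' (value 1) x 2^12 = 4096
  Digit '1' (value 1) x 2^11 = 2048
  Digit '0' (value 0) x 2^10 = 0
  Digit '0' (value 0) x 2^9 = 0
  Digit '0' (value 0) x 2^8 = 0
  Digit '1' (value 1) x 2^7 = 128
  Digit '0' (value 0) x 2^6 = 0
  Digit '0' (value 0) x 2^5 = 0
  Digit '0' (value 0) x 2^4 = 0
  Digit '1' (value 1) x 2^3 = 8
  Digit '0' (value 0) x 2^2 = 0
  Digit '0' (value 0) x 2^1 = 0
  Digit '0' (value 0) x 2^0 = 0
Sum = 6280

6280


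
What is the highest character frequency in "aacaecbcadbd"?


Input: aacaecbcadbd
Character counts:
  'a': 4
  'b': 2
  'c': 3
  'd': 2
  'e': 1
Maximum frequency: 4

4


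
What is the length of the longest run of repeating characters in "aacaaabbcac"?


Input: "aacaaabbcac"
Scanning for longest run:
  Position 1 ('a'): continues run of 'a', length=2
  Position 2 ('c'): new char, reset run to 1
  Position 3 ('a'): new char, reset run to 1
  Position 4 ('a'): continues run of 'a', length=2
  Position 5 ('a'): continues run of 'a', length=3
  Position 6 ('b'): new char, reset run to 1
  Position 7 ('b'): continues run of 'b', length=2
  Position 8 ('c'): new char, reset run to 1
  Position 9 ('a'): new char, reset run to 1
  Position 10 ('c'): new char, reset run to 1
Longest run: 'a' with length 3

3


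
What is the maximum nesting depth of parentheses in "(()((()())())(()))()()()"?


Input: "(()((()())())(()))()()()"
Tracking depth:
  Position 0 '(': depth becomes 1
  Position 1 '(': depth becomes 2
  Position 2 ')': depth becomes 1
  Position 3 '(': depth becomes 2
  Position 4 '(': depth becomes 3
  Position 5 '(': depth becomes 4
  Position 6 ')': depth becomes 3
  Position 7 '(': depth becomes 4
  Position 8 ')': depth becomes 3
  Position 9 ')': depth becomes 2
  Position 10 '(': depth becomes 3
  Position 11 ')': depth becomes 2
  Position 12 ')': depth becomes 1
  Position 13 '(': depth becomes 2
  Position 14 '(': depth becomes 3
  Position 15 ')': depth becomes 2
  Position 16 ')': depth becomes 1
  Position 17 ')': depth becomes 0
  Position 18 '(': depth becomes 1
  Position 19 ')': depth becomes 0
  Position 20 '(': depth becomes 1
  Position 21 ')': depth becomes 0
  Position 22 '(': depth becomes 1
  Position 23 ')': depth becomes 0
Maximum depth reached: 4

4


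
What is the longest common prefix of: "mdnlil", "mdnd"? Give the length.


Words: mdnlil, mdnd
  Position 0: all 'm' => match
  Position 1: all 'd' => match
  Position 2: all 'n' => match
  Position 3: ('l', 'd') => mismatch, stop
LCP = "mdn" (length 3)

3


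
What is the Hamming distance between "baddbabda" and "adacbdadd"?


Comparing "baddbabda" and "adacbdadd" position by position:
  Position 0: 'b' vs 'a' => differ
  Position 1: 'a' vs 'd' => differ
  Position 2: 'd' vs 'a' => differ
  Position 3: 'd' vs 'c' => differ
  Position 4: 'b' vs 'b' => same
  Position 5: 'a' vs 'd' => differ
  Position 6: 'b' vs 'a' => differ
  Position 7: 'd' vs 'd' => same
  Position 8: 'a' vs 'd' => differ
Total differences (Hamming distance): 7

7


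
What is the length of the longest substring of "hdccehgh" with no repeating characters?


Input: "hdccehgh"
Sliding window (track last position of each char):
  Position 0 ('h'): window [0,0] length 1 -- new best
  Position 1 ('d'): window [0,1] length 2 -- new best
  Position 2 ('c'): window [0,2] length 3 -- new best
  Position 3 ('c'): repeat (last at 2), move window start to 3
  Position 3 ('c'): window [3,3] length 1
  Position 4 ('e'): window [3,4] length 2
  Position 5 ('h'): window [3,5] length 3
  Position 6 ('g'): window [3,6] length 4 -- new best
  Position 7 ('h'): repeat (last at 5), move window start to 6
  Position 7 ('h'): window [6,7] length 2
Longest substring with no repeats: "cehg" with length 4

4
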